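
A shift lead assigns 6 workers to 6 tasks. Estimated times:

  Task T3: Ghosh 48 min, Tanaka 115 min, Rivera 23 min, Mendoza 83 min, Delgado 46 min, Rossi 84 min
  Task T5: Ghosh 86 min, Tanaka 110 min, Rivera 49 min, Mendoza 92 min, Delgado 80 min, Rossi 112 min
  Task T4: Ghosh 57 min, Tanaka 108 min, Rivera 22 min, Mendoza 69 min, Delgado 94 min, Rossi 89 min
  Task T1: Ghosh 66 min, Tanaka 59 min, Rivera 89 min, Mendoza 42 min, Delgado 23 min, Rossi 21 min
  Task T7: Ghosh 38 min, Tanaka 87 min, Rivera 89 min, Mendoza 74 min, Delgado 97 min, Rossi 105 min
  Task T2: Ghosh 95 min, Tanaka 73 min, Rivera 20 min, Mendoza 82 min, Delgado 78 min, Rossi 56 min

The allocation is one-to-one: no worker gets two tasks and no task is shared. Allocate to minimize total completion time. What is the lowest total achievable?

Min total: 292 min

This is the linear assignment problem.
Optimal: Ghosh→Task T7 (38 min), Tanaka→Task T2 (73 min), Rivera→Task T4 (22 min), Mendoza→Task T5 (92 min), Delgado→Task T3 (46 min), Rossi→Task T1 (21 min) — total 38+73+22+92+46+21 = 292 min.
Column-greedy (each task in turn goes to its cheapest remaining worker) gives 328 min, worse by 36.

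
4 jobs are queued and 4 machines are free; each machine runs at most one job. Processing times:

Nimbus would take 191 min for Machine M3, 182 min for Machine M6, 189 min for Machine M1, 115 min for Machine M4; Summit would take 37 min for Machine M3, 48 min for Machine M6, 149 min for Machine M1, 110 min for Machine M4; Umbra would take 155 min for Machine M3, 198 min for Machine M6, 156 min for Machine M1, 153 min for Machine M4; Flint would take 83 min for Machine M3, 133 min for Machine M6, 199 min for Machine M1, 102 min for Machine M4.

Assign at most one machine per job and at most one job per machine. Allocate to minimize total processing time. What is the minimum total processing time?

Optimal: Nimbus→Machine M4 (115 min), Summit→Machine M6 (48 min), Umbra→Machine M1 (156 min), Flint→Machine M3 (83 min) — total 115+48+156+83 = 402 min.
Next-best assignment: Nimbus→Machine M4, Summit→Machine M3, Umbra→Machine M1, Flint→Machine M6 = 441 min.
Swapping Nimbus↔Summit (Nimbus→Machine M6 182 min, Summit→Machine M4 110 min) adds 129.
Every other assignment is strictly worse.

Min total: 402 min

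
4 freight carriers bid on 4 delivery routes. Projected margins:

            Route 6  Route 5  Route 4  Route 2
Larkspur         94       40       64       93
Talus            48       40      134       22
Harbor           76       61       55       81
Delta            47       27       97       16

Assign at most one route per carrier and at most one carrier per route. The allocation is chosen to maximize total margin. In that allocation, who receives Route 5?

Optimal: Larkspur→Route 6 ($94k), Talus→Route 4 ($134k), Harbor→Route 2 ($81k), Delta→Route 5 ($27k) — total 94+134+81+27 = $336k.
Column-greedy (each route in turn goes to its best remaining carrier) gives $305k, worse by 31.
Checked against all permutations: $336k is optimal.
Delta's own top route is Route 4 ($97k), but forcing Delta→Route 4 and reassigning the rest optimally gives only $312k — worse by 24.

Delta receives Route 5.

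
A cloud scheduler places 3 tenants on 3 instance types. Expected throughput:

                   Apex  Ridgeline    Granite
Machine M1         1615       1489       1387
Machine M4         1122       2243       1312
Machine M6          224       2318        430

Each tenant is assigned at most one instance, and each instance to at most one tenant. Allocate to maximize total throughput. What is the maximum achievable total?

Optimal: Apex→Machine M1 (1615 ops/s), Ridgeline→Machine M6 (2318 ops/s), Granite→Machine M4 (1312 ops/s) — total 1615+2318+1312 = 5245 ops/s.
Column-greedy (each instance in turn goes to its best remaining tenant) gives 4288 ops/s, worse by 957.
Next-best assignment: Apex→Machine M4, Ridgeline→Machine M6, Granite→Machine M1 = 4827 ops/s.
Swapping Apex↔Granite (Apex→Machine M4 1122 ops/s, Granite→Machine M1 1387 ops/s) loses 418.

Max total: 5245 ops/s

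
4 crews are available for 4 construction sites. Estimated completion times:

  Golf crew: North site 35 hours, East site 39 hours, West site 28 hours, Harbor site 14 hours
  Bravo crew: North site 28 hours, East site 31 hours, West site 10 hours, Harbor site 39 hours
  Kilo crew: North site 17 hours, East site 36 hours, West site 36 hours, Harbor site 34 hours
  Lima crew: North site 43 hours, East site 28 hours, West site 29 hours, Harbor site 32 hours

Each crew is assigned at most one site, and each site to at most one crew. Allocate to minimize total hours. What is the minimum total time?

Min total: 69 hours

Treat this as an assignment problem: match each crew to one site.
Optimal: Golf crew→Harbor site (14 hours), Bravo crew→West site (10 hours), Kilo crew→North site (17 hours), Lima crew→East site (28 hours) — total 14+10+17+28 = 69 hours.
Swapping Lima crew↔Kilo crew (Lima crew→North site 43 hours, Kilo crew→East site 36 hours) adds 34.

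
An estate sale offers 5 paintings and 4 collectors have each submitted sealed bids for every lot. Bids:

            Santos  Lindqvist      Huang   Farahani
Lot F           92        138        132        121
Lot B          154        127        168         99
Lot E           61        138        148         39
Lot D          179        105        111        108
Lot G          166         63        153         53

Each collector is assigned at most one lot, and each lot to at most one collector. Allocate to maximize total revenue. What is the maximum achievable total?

Maximum total: $606

Optimal: Santos→Lot D ($179), Lindqvist→Lot E ($138), Huang→Lot B ($168), Farahani→Lot F ($121) — total 179+138+168+121 = $606.
Column-greedy (each lot in turn goes to its best remaining collector) gives $475, worse by 131.
Next-best assignment: Santos→Lot G, Lindqvist→Lot E, Huang→Lot B, Farahani→Lot F = $593.
Swapping Lindqvist↔Huang (Lindqvist→Lot B $127, Huang→Lot E $148) loses 31.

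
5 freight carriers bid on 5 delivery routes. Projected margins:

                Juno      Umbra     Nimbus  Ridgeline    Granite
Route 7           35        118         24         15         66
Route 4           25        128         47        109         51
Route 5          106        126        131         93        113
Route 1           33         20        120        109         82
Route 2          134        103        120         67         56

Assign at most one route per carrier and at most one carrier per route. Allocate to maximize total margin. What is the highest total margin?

Maximum total: $594k

This is the linear assignment problem.
Optimal: Juno→Route 2 ($134k), Umbra→Route 7 ($118k), Nimbus→Route 1 ($120k), Ridgeline→Route 4 ($109k), Granite→Route 5 ($113k) — total 134+118+120+109+113 = $594k.
Max-entry greedy (repeatedly take the single best remaining cell) gives $568k, worse by 26.
No other one-to-one assignment exceeds $594k.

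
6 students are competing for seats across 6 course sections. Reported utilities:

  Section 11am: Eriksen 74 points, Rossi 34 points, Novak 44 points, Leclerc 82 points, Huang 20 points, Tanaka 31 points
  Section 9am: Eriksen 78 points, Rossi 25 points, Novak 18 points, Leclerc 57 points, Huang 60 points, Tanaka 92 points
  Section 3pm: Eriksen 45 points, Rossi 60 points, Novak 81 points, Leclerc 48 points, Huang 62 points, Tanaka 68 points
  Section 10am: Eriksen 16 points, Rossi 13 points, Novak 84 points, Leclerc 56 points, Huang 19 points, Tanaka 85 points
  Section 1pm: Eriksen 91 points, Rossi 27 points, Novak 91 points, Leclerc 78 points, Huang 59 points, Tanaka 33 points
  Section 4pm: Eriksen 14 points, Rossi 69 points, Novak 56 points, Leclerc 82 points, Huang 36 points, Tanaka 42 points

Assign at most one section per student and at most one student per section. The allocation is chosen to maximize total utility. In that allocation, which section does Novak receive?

Optimal: Eriksen→Section 1pm (91 points), Rossi→Section 4pm (69 points), Novak→Section 10am (84 points), Leclerc→Section 11am (82 points), Huang→Section 3pm (62 points), Tanaka→Section 9am (92 points) — total 91+69+84+82+62+92 = 480 points.
Column-greedy (each section in turn goes to its best remaining student) gives 434 points, worse by 46.
Next-best assignment: Eriksen→Section 1pm, Rossi→Section 4pm, Novak→Section 3pm, Leclerc→Section 11am, Huang→Section 9am, Tanaka→Section 10am = 468 points.
Swapping Rossi↔Leclerc (Rossi→Section 11am 34 points, Leclerc→Section 4pm 82 points) loses 35.
Novak's own top section is Section 1pm (91 points), but forcing Novak→Section 1pm and reassigning the rest optimally gives only 467 points — worse by 13.

Novak receives Section 10am.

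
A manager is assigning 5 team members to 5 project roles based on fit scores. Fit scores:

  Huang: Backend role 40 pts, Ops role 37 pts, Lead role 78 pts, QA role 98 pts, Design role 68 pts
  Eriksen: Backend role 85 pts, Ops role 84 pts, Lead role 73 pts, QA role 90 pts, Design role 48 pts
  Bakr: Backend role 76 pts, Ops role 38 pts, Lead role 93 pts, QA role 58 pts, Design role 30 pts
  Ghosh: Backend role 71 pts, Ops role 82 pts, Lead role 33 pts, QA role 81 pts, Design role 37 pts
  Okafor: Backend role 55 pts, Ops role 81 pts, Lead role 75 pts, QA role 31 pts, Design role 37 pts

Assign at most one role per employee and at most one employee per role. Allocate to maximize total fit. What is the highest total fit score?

Optimal: Huang→Design role (68 pts), Eriksen→Backend role (85 pts), Bakr→Lead role (93 pts), Ghosh→QA role (81 pts), Okafor→Ops role (81 pts) — total 68+85+93+81+81 = 408 pts.
Max-entry greedy (repeatedly take the single best remaining cell) gives 395 pts, worse by 13.
Next-best assignment: Huang→Design role, Eriksen→QA role, Bakr→Lead role, Ghosh→Backend role, Okafor→Ops role = 403 pts.
Every other assignment is strictly worse.

Maximum total: 408 pts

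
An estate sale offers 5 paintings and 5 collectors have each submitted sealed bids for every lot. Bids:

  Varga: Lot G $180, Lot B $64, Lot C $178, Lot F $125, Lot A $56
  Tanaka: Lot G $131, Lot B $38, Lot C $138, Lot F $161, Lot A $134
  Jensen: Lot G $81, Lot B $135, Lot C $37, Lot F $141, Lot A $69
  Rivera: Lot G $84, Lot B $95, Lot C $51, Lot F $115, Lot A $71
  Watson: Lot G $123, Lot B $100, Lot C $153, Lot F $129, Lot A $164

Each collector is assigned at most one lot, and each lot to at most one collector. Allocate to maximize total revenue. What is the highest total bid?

Optimal: Varga→Lot G ($180), Tanaka→Lot C ($138), Jensen→Lot B ($135), Rivera→Lot F ($115), Watson→Lot A ($164) — total 180+138+135+115+164 = $732.
Next-best assignment: Varga→Lot C, Tanaka→Lot G, Jensen→Lot B, Rivera→Lot F, Watson→Lot A = $723.
Swapping Tanaka↔Varga (Tanaka→Lot G $131, Varga→Lot C $178) loses 9.
Every other assignment is strictly worse.

Maximum total: $732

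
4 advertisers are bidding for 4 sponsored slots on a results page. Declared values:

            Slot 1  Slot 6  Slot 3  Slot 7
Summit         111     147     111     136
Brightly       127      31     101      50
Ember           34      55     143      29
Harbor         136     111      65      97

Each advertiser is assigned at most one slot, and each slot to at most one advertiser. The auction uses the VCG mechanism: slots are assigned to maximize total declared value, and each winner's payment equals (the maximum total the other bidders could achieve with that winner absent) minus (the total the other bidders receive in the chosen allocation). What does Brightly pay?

Efficient allocation: Summit→Slot 7 ($136), Brightly→Slot 1 ($127), Ember→Slot 3 ($143), Harbor→Slot 6 ($111); total welfare W = $517.
Brightly receives Slot 1 at value $127, so the others get W − 127 = $390.
Without Brightly: best allocation of the remaining 3 bidders over all 4 slots is Summit→Slot 6 ($147), Ember→Slot 3 ($143), Harbor→Slot 1 ($136), total $426.
VCG payment = (others' best without Brightly) − (others' welfare with Brightly) = 426 − 390 = $36.

Brightly pays $36.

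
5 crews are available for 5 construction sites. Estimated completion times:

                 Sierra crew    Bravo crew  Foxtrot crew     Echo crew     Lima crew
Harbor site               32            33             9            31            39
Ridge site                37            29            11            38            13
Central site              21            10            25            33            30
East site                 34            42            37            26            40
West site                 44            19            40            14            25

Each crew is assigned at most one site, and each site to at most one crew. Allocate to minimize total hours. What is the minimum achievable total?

Minimum total: 80 hours

Optimal: Sierra crew→East site (34 hours), Bravo crew→Central site (10 hours), Foxtrot crew→Harbor site (9 hours), Echo crew→West site (14 hours), Lima crew→Ridge site (13 hours) — total 34+10+9+14+13 = 80 hours.
Row-greedy (each crew in turn takes its cheapest remaining site) gives 88 hours, worse by 8.
Checked against all permutations: 80 hours is optimal.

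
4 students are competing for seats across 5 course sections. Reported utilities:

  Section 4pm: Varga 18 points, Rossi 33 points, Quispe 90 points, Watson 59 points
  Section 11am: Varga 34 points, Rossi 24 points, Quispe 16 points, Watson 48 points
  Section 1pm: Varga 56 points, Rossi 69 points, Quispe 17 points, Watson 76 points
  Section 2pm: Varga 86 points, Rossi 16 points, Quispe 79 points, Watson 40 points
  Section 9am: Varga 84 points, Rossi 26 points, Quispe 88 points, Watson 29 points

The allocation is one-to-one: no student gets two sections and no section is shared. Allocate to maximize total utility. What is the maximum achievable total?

Optimal: Varga→Section 2pm (86 points), Rossi→Section 1pm (69 points), Quispe→Section 9am (88 points), Watson→Section 4pm (59 points) — total 86+69+88+59 = 302 points.
Column-greedy (each section in turn goes to its best remaining student) gives 293 points, worse by 9.

Max total: 302 points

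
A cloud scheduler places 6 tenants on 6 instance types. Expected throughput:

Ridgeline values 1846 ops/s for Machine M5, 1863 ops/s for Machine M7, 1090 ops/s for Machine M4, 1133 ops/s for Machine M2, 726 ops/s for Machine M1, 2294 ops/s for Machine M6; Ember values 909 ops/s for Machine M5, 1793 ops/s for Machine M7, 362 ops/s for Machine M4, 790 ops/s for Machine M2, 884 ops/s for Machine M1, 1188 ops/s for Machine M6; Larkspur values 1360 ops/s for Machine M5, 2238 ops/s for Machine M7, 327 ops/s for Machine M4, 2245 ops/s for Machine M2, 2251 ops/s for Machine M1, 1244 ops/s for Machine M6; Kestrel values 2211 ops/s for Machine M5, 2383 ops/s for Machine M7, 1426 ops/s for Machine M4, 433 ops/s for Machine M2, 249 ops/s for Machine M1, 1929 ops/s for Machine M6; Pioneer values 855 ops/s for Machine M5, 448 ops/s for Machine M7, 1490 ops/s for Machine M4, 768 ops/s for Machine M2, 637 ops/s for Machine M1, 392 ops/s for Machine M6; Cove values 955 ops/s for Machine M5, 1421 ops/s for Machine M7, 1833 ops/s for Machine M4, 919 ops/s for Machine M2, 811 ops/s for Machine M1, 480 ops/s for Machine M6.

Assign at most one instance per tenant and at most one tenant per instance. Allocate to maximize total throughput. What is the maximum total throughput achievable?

This is a one-to-one assignment (maximum-weight bipartite matching).
Optimal: Ridgeline→Machine M6 (2294 ops/s), Ember→Machine M7 (1793 ops/s), Larkspur→Machine M1 (2251 ops/s), Kestrel→Machine M5 (2211 ops/s), Pioneer→Machine M2 (768 ops/s), Cove→Machine M4 (1833 ops/s) — total 2294+1793+2251+2211+768+1833 = 11150 ops/s.
Max-entry greedy (repeatedly take the single best remaining cell) gives 10438 ops/s, worse by 712.
Next-best assignment: Ridgeline→Machine M6, Ember→Machine M7, Larkspur→Machine M2, Kestrel→Machine M5, Pioneer→Machine M1, Cove→Machine M4 = 11013 ops/s.
Swapping Ember↔Kestrel (Ember→Machine M5 909 ops/s, Kestrel→Machine M7 2383 ops/s) loses 712.
Every other assignment is strictly worse.

Maximum total: 11150 ops/s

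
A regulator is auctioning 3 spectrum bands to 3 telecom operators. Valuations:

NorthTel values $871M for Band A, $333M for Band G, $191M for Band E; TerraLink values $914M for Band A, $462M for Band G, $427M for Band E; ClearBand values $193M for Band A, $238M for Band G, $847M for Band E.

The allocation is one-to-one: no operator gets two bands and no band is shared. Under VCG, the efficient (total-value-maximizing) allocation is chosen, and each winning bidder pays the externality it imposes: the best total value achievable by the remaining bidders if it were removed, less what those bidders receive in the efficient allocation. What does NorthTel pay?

Efficient allocation: NorthTel→Band A ($871M), TerraLink→Band G ($462M), ClearBand→Band E ($847M); total welfare W = $2180M.
NorthTel receives Band A at value $871M, so the others get W − 871 = $1309M.
Without NorthTel: best allocation of the remaining 2 bidders over all 3 bands is TerraLink→Band A ($914M), ClearBand→Band E ($847M), total $1761M.
VCG payment = (others' best without NorthTel) − (others' welfare with NorthTel) = 1761 − 1309 = $452M.

NorthTel pays $452M.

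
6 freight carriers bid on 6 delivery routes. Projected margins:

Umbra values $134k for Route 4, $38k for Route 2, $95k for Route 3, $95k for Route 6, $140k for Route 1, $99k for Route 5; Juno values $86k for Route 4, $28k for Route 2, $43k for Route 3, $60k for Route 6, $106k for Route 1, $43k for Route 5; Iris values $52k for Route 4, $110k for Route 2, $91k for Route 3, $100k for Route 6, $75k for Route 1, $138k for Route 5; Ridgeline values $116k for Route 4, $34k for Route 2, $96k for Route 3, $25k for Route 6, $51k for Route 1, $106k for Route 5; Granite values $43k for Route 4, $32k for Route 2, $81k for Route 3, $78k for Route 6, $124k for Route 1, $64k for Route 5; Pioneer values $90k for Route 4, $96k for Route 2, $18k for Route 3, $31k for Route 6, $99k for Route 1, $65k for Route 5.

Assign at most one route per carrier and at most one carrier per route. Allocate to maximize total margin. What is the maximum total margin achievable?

Optimal: Umbra→Route 4 ($134k), Juno→Route 6 ($60k), Iris→Route 5 ($138k), Ridgeline→Route 3 ($96k), Granite→Route 1 ($124k), Pioneer→Route 2 ($96k) — total 134+60+138+96+124+96 = $648k.
No other one-to-one assignment exceeds $648k.

Maximum total: $648k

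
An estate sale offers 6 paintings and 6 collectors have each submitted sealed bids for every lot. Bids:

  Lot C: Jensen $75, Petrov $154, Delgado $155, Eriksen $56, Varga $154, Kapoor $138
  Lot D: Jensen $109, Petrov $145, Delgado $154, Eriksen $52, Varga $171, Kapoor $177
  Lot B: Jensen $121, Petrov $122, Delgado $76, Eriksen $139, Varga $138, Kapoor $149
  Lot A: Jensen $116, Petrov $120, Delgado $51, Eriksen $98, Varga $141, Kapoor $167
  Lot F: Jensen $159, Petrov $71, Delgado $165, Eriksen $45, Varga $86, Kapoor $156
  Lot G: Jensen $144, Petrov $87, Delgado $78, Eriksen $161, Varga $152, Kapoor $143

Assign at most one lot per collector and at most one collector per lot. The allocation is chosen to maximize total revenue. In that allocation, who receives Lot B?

Eriksen receives Lot B.

Treat this as an assignment problem: match each collector to one lot.
Optimal: Jensen→Lot G ($144), Petrov→Lot C ($154), Delgado→Lot F ($165), Eriksen→Lot B ($139), Varga→Lot D ($171), Kapoor→Lot A ($167) — total 144+154+165+139+171+167 = $940.
Column-greedy (each lot in turn goes to its best remaining collector) gives $858, worse by 82.
Next-best assignment: Jensen→Lot B, Petrov→Lot C, Delgado→Lot F, Eriksen→Lot G, Varga→Lot D, Kapoor→Lot A = $939.
No other one-to-one assignment exceeds $940.
Eriksen's own top lot is Lot G ($161), but forcing Eriksen→Lot G and reassigning the rest optimally gives only $939 — worse by 1.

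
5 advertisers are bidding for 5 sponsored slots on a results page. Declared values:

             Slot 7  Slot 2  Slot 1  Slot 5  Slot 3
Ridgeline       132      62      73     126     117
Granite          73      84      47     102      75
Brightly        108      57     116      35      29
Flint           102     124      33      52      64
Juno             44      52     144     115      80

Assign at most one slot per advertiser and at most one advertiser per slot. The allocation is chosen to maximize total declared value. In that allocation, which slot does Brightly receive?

Optimal: Ridgeline→Slot 3 ($117), Granite→Slot 5 ($102), Brightly→Slot 7 ($108), Flint→Slot 2 ($124), Juno→Slot 1 ($144) — total 117+102+108+124+144 = $595.
Column-greedy (each slot in turn goes to its best remaining advertiser) gives $531, worse by 64.
Next-best assignment: Ridgeline→Slot 5, Granite→Slot 3, Brightly→Slot 7, Flint→Slot 2, Juno→Slot 1 = $577.
Every other assignment is strictly worse.
Brightly's own top slot is Slot 1 ($116), but forcing Brightly→Slot 1 and reassigning the rest optimally gives only $562 — worse by 33.

Brightly receives Slot 7.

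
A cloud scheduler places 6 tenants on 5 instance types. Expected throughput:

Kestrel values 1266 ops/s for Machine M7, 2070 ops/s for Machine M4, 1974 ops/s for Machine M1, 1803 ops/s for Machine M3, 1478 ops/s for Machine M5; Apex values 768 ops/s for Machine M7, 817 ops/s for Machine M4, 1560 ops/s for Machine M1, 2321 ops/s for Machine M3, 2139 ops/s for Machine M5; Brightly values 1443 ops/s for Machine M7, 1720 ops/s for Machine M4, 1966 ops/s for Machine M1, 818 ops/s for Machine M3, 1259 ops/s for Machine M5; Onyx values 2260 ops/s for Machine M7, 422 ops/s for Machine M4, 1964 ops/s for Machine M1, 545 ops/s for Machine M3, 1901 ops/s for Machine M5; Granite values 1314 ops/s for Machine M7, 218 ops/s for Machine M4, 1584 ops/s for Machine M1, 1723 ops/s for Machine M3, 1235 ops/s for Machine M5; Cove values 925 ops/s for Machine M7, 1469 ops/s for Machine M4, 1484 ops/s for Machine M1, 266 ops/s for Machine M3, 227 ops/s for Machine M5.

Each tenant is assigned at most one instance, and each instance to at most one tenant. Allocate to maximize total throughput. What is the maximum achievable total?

Treat this as an assignment problem: match each tenant to one instance.
Optimal: Onyx→Machine M7 (2260 ops/s), Kestrel→Machine M4 (2070 ops/s), Brightly→Machine M1 (1966 ops/s), Granite→Machine M3 (1723 ops/s), Apex→Machine M5 (2139 ops/s) — total 2260+2070+1966+1723+2139 = 10158 ops/s.
Column-greedy (each instance in turn goes to its best remaining tenant) gives 9852 ops/s, worse by 306.
Next-best assignment: Onyx→Machine M7, Kestrel→Machine M4, Brightly→Machine M1, Apex→Machine M3, Granite→Machine M5 = 9852 ops/s.
Swapping Kestrel↔Apex (Kestrel→Machine M5 1478 ops/s, Apex→Machine M4 817 ops/s) loses 1914.

Max total: 10158 ops/s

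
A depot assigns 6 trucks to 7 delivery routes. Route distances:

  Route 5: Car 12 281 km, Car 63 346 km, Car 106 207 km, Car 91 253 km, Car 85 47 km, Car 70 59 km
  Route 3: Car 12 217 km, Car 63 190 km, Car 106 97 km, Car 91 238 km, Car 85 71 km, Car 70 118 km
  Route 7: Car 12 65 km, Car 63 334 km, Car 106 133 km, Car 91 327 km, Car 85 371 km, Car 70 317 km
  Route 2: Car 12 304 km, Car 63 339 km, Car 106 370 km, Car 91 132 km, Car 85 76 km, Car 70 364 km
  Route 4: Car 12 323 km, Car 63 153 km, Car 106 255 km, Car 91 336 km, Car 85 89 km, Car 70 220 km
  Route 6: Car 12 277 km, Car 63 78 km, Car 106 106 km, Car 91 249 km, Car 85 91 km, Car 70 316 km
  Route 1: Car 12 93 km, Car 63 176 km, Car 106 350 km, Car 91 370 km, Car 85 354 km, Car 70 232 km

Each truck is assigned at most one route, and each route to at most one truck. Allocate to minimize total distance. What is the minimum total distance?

Min total: 520 km

This is a one-to-one assignment (minimum-cost bipartite matching).
Optimal: Car 12→Route 7 (65 km), Car 63→Route 6 (78 km), Car 106→Route 3 (97 km), Car 91→Route 2 (132 km), Car 85→Route 4 (89 km), Car 70→Route 5 (59 km) — total 65+78+97+132+89+59 = 520 km.
Row-greedy (each truck in turn takes its cheapest remaining route) gives 639 km, worse by 119.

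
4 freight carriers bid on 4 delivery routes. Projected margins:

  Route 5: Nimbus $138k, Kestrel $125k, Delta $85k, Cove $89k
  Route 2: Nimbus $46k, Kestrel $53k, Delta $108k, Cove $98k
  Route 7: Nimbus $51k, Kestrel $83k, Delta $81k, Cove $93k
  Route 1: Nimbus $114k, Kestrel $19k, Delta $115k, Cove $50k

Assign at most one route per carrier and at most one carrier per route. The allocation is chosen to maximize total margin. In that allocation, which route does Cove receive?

This is a one-to-one assignment (maximum-weight bipartite matching).
Optimal: Nimbus→Route 1 ($114k), Kestrel→Route 5 ($125k), Delta→Route 2 ($108k), Cove→Route 7 ($93k) — total 114+125+108+93 = $440k.
Max-entry greedy (repeatedly take the single best remaining cell) gives $434k, worse by 6.
Checked against all permutations: $440k is optimal.
Cove's own top route is Route 2 ($98k), but forcing Cove→Route 2 and reassigning the rest optimally gives only $434k — worse by 6.

Cove receives Route 7.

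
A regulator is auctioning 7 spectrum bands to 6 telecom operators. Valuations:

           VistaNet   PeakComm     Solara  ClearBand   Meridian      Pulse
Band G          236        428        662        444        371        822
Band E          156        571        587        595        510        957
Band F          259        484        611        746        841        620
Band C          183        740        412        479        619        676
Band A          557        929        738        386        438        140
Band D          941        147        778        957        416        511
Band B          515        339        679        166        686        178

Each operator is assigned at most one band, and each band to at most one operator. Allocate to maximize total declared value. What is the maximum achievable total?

This is a one-to-one assignment (maximum-weight bipartite matching).
Optimal: VistaNet→Band D ($941M), PeakComm→Band A ($929M), Solara→Band G ($662M), ClearBand→Band F ($746M), Meridian→Band B ($686M), Pulse→Band E ($957M) — total 941+929+662+746+686+957 = $4921M.
Row-greedy (each operator in turn takes its best remaining band) gives $4871M, worse by 50.
Swapping VistaNet↔Meridian (VistaNet→Band B $515M, Meridian→Band D $416M) loses 696.

Maximum total: $4921M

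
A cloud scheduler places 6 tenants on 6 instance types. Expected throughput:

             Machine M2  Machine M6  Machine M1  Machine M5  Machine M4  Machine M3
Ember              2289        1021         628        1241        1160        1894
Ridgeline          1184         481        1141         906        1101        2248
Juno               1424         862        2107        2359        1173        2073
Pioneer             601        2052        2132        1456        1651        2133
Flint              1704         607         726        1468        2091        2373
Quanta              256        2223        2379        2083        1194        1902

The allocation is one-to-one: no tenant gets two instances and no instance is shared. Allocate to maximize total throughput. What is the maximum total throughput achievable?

Optimal: Ember→Machine M2 (2289 ops/s), Ridgeline→Machine M3 (2248 ops/s), Juno→Machine M5 (2359 ops/s), Pioneer→Machine M6 (2052 ops/s), Flint→Machine M4 (2091 ops/s), Quanta→Machine M1 (2379 ops/s) — total 2289+2248+2359+2052+2091+2379 = 13418 ops/s.
Row-greedy (each tenant in turn takes its best remaining instance) gives 13342 ops/s, worse by 76.
Next-best assignment: Ember→Machine M2, Ridgeline→Machine M3, Juno→Machine M5, Pioneer→Machine M1, Flint→Machine M4, Quanta→Machine M6 = 13342 ops/s.
Checked against all permutations: 13418 ops/s is optimal.

Maximum total: 13418 ops/s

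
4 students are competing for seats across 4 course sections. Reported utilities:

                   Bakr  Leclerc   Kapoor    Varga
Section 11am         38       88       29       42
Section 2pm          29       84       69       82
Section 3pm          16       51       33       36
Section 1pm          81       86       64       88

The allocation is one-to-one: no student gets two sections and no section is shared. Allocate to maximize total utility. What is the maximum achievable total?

Optimal: Bakr→Section 1pm (81 points), Leclerc→Section 11am (88 points), Kapoor→Section 3pm (33 points), Varga→Section 2pm (82 points) — total 81+88+33+82 = 284 points.
Max-entry greedy (repeatedly take the single best remaining cell) gives 261 points, worse by 23.
Swapping Bakr↔Kapoor (Bakr→Section 3pm 16 points, Kapoor→Section 1pm 64 points) loses 34.

Maximum total: 284 points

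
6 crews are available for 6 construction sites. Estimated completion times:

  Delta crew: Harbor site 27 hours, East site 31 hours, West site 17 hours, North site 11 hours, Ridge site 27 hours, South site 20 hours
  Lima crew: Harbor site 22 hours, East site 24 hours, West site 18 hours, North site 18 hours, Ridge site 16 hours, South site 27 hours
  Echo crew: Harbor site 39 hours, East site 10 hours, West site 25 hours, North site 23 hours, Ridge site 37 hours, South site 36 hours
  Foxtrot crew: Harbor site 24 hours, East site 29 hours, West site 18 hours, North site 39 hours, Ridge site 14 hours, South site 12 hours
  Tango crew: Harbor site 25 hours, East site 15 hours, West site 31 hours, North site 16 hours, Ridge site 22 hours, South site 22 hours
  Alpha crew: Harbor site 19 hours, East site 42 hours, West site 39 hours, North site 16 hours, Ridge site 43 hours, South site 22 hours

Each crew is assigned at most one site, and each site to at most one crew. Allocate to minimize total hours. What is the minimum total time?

Minimum total: 90 hours

Optimal: Delta crew→West site (17 hours), Lima crew→Ridge site (16 hours), Echo crew→East site (10 hours), Foxtrot crew→South site (12 hours), Tango crew→North site (16 hours), Alpha crew→Harbor site (19 hours) — total 17+16+10+12+16+19 = 90 hours.
Column-greedy (each site in turn goes to its cheapest remaining crew) gives 103 hours, worse by 13.
Next-best assignment: Delta crew→North site, Lima crew→West site, Echo crew→East site, Foxtrot crew→South site, Tango crew→Ridge site, Alpha crew→Harbor site = 92 hours.
Every other assignment is strictly worse.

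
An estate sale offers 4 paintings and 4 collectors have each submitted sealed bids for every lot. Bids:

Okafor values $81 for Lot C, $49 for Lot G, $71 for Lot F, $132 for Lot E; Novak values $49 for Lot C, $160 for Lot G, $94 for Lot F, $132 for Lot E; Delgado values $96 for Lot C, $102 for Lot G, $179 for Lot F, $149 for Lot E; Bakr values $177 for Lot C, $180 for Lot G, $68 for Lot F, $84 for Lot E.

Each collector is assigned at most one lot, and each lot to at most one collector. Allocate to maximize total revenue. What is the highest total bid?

Max total: $648

Optimal: Okafor→Lot E ($132), Novak→Lot G ($160), Delgado→Lot F ($179), Bakr→Lot C ($177) — total 132+160+179+177 = $648.
Max-entry greedy (repeatedly take the single best remaining cell) gives $540, worse by 108.
Next-best assignment: Okafor→Lot C, Novak→Lot E, Delgado→Lot F, Bakr→Lot G = $572.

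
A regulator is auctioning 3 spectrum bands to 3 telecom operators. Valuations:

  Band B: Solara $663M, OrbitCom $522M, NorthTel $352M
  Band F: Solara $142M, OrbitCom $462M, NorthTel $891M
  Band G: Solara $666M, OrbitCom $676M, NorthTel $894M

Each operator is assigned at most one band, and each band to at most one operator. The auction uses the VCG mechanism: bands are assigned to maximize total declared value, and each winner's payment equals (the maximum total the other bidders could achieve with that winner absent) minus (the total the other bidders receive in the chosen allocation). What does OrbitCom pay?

OrbitCom pays $3M.

Efficient allocation: Solara→Band B ($663M), OrbitCom→Band G ($676M), NorthTel→Band F ($891M); total welfare W = $2230M.
OrbitCom receives Band G at value $676M, so the others get W − 676 = $1554M.
Without OrbitCom: best allocation of the remaining 2 bidders over all 3 bands is Solara→Band B ($663M), NorthTel→Band G ($894M), total $1557M.
VCG payment = (others' best without OrbitCom) − (others' welfare with OrbitCom) = 1557 − 1554 = $3M.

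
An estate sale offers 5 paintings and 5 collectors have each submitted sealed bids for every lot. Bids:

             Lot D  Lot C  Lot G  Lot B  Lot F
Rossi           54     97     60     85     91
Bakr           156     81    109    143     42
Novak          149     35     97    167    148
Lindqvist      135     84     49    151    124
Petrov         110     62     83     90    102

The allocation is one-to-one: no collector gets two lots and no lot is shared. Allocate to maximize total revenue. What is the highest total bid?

Max total: $635

This is a one-to-one assignment (maximum-weight bipartite matching).
Optimal: Rossi→Lot C ($97), Bakr→Lot D ($156), Novak→Lot F ($148), Lindqvist→Lot B ($151), Petrov→Lot G ($83) — total 97+156+148+151+83 = $635.
Max-entry greedy (repeatedly take the single best remaining cell) gives $627, worse by 8.
Next-best assignment: Rossi→Lot C, Bakr→Lot D, Novak→Lot B, Lindqvist→Lot F, Petrov→Lot G = $627.
Swapping Novak↔Petrov (Novak→Lot G $97, Petrov→Lot F $102) loses 32.
Checked against all permutations: $635 is optimal.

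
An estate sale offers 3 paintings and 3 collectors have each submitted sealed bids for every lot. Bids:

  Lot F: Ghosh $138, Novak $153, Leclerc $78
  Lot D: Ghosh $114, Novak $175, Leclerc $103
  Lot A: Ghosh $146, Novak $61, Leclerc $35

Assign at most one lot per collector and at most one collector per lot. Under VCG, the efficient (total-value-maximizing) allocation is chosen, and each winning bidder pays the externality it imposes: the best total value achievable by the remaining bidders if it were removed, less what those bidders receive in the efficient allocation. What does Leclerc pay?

Efficient allocation: Ghosh→Lot A ($146), Novak→Lot F ($153), Leclerc→Lot D ($103); total welfare W = $402.
Leclerc receives Lot D at value $103, so the others get W − 103 = $299.
Without Leclerc: best allocation of the remaining 2 bidders over all 3 lots is Ghosh→Lot A ($146), Novak→Lot D ($175), total $321.
VCG payment = (others' best without Leclerc) − (others' welfare with Leclerc) = 321 − 299 = $22.

Leclerc pays $22.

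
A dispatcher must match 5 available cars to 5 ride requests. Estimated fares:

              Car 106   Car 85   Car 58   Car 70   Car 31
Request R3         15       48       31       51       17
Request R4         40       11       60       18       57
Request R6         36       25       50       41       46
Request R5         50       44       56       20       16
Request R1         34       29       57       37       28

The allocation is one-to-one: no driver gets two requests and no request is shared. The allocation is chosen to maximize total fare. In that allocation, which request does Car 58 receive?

Treat this as an assignment problem: match each driver to one request.
Optimal: Car 106→Request R5 ($50), Car 85→Request R3 ($48), Car 58→Request R1 ($57), Car 70→Request R6 ($41), Car 31→Request R4 ($57) — total 50+48+57+41+57 = $253.
Column-greedy (each request in turn goes to its best remaining driver) gives $236, worse by 17.
Car 58's own top request is Request R4 ($60), but forcing Car 58→Request R4 and reassigning the rest optimally gives only $241 — worse by 12.

Car 58 receives Request R1.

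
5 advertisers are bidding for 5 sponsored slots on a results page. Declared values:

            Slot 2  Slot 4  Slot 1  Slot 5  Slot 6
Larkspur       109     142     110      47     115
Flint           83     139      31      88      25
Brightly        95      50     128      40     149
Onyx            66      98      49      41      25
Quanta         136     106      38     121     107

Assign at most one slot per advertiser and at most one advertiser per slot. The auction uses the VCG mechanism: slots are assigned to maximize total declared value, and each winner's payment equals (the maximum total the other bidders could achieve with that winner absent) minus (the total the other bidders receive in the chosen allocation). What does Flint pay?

Flint pays $47.

Efficient allocation: Larkspur→Slot 1 ($110), Flint→Slot 4 ($139), Brightly→Slot 6 ($149), Onyx→Slot 2 ($66), Quanta→Slot 5 ($121); total welfare W = $585.
Flint receives Slot 4 at value $139, so the others get W − 139 = $446.
Without Flint: best allocation of the remaining 4 bidders over all 5 slots is Larkspur→Slot 1 ($110), Brightly→Slot 6 ($149), Onyx→Slot 4 ($98), Quanta→Slot 2 ($136), total $493.
VCG payment = (others' best without Flint) − (others' welfare with Flint) = 493 − 446 = $47.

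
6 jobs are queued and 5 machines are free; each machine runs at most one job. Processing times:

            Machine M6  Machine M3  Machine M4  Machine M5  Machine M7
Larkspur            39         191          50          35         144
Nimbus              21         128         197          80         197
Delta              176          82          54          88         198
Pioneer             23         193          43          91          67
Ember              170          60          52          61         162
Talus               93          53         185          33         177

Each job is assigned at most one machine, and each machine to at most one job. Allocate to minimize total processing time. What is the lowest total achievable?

Optimal: Nimbus→Machine M6 (21 min), Talus→Machine M3 (53 min), Ember→Machine M4 (52 min), Larkspur→Machine M5 (35 min), Pioneer→Machine M7 (67 min) — total 21+53+52+35+67 = 228 min.
Row-greedy (each job in turn takes its cheapest remaining machine) gives 237 min, worse by 9.
Next-best assignment: Nimbus→Machine M6, Talus→Machine M3, Delta→Machine M4, Larkspur→Machine M5, Pioneer→Machine M7 = 230 min.
Checked against all permutations: 228 min is optimal.

Min total: 228 min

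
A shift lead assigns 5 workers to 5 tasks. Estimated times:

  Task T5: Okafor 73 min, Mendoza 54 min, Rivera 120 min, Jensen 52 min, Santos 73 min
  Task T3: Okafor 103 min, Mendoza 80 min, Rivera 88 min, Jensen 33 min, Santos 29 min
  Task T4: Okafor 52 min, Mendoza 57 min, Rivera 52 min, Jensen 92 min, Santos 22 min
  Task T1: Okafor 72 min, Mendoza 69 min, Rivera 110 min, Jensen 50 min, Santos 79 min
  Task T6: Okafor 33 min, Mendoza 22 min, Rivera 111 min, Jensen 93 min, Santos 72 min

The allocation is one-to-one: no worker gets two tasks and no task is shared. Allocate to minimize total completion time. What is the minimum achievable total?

Optimal: Okafor→Task T6 (33 min), Mendoza→Task T5 (54 min), Rivera→Task T4 (52 min), Jensen→Task T1 (50 min), Santos→Task T3 (29 min) — total 33+54+52+50+29 = 218 min.
Column-greedy (each task in turn goes to its cheapest remaining worker) gives 313 min, worse by 95.

Min total: 218 min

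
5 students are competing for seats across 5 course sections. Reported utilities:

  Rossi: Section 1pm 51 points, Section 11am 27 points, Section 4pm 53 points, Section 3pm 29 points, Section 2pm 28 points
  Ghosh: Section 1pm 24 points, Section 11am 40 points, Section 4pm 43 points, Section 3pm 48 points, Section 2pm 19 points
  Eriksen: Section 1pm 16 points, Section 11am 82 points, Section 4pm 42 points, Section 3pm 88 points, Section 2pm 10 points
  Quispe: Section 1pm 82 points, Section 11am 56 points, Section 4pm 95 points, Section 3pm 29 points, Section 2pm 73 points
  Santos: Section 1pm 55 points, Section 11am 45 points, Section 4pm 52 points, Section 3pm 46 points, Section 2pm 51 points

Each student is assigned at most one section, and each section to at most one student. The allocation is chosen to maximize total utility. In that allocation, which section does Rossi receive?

Rossi receives Section 1pm.

Optimal: Rossi→Section 1pm (51 points), Ghosh→Section 3pm (48 points), Eriksen→Section 11am (82 points), Quispe→Section 4pm (95 points), Santos→Section 2pm (51 points) — total 51+48+82+95+51 = 327 points.
Row-greedy (each student in turn takes its best remaining section) gives 316 points, worse by 11.
Next-best assignment: Rossi→Section 1pm, Ghosh→Section 11am, Eriksen→Section 3pm, Quispe→Section 4pm, Santos→Section 2pm = 325 points.
Swapping Rossi↔Santos (Rossi→Section 2pm 28 points, Santos→Section 1pm 55 points) loses 19.
No other one-to-one assignment exceeds 327 points.
Rossi's own top section is Section 4pm (53 points), but forcing Rossi→Section 4pm and reassigning the rest optimally gives only 316 points — worse by 11.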